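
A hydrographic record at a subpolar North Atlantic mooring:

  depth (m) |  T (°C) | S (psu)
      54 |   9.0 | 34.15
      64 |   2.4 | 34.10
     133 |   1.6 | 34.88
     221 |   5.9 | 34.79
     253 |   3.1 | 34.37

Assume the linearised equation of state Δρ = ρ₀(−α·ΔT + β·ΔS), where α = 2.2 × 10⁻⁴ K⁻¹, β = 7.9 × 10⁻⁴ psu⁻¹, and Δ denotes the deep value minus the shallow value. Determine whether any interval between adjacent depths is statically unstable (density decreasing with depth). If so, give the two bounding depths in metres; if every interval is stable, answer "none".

Evaluate Δρ/ρ₀ = −αΔT + βΔS across each adjacent pair:
  54–64 m: −αΔT+βΔS = −(2.2 × 10⁻⁴)(-6.6)+(7.9 × 10⁻⁴)(-0.05) = 1.4 × 10⁻³ → stable
  64–133 m: −αΔT+βΔS = −(2.2 × 10⁻⁴)(-0.8)+(7.9 × 10⁻⁴)(+0.78) = 7.9 × 10⁻⁴ → stable
  133–221 m: −αΔT+βΔS = −(2.2 × 10⁻⁴)(+4.3)+(7.9 × 10⁻⁴)(-0.09) = -1.0 × 10⁻³ → UNSTABLE
  221–253 m: −αΔT+βΔS = −(2.2 × 10⁻⁴)(-2.8)+(7.9 × 10⁻⁴)(-0.42) = 2.8 × 10⁻⁴ → stable
The 133–221 m interval has Δρ < 0: lighter water underlies denser water.

133–221 m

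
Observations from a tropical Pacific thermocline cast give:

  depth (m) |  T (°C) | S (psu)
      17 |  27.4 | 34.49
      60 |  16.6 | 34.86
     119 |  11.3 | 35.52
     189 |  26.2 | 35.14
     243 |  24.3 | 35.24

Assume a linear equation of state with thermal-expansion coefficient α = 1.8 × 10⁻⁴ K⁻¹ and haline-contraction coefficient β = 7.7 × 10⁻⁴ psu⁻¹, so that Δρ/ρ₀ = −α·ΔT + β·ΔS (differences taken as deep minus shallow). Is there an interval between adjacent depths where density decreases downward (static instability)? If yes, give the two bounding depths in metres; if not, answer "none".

119–189 m

Evaluate Δρ/ρ₀ = −αΔT + βΔS across each adjacent pair:
  17–60 m: −αΔT+βΔS = −(1.8 × 10⁻⁴)(-10.8)+(7.7 × 10⁻⁴)(+0.37) = 2.2 × 10⁻³ → stable
  60–119 m: −αΔT+βΔS = −(1.8 × 10⁻⁴)(-5.3)+(7.7 × 10⁻⁴)(+0.66) = 1.5 × 10⁻³ → stable
  119–189 m: −αΔT+βΔS = −(1.8 × 10⁻⁴)(+14.9)+(7.7 × 10⁻⁴)(-0.38) = -3.0 × 10⁻³ → UNSTABLE
  189–243 m: −αΔT+βΔS = −(1.8 × 10⁻⁴)(-1.9)+(7.7 × 10⁻⁴)(+0.10) = 4.2 × 10⁻⁴ → stable
The 119–189 m interval has Δρ < 0: lighter water underlies denser water.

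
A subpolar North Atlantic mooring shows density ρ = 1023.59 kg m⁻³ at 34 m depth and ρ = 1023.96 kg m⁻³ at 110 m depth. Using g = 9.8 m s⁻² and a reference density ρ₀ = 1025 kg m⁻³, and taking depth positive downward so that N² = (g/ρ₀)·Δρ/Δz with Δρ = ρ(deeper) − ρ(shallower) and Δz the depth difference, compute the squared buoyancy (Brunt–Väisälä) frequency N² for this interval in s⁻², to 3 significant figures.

4.65 × 10⁻⁵ s⁻²

Δρ = 1023.96 − 1023.59 = 0.37 kg m⁻³ over Δz = 110 − 34 = 76 m.
N² = (9.8/1025) × (0.37/76) = 4.6547 × 10⁻⁵ s⁻² ≈ 4.65 × 10⁻⁵ s⁻².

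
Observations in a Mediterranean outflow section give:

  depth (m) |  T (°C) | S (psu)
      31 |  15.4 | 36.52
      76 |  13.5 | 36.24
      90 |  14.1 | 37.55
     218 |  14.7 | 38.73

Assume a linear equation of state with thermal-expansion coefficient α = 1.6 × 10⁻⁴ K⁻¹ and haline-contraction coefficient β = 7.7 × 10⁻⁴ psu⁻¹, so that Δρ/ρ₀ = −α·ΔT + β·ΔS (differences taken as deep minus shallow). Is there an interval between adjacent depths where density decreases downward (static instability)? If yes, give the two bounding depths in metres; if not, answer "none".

Evaluate Δρ/ρ₀ = −αΔT + βΔS across each adjacent pair:
  31–76 m: −αΔT+βΔS = −(1.6 × 10⁻⁴)(-1.9)+(7.7 × 10⁻⁴)(-0.28) = 8.8 × 10⁻⁵ → stable
  76–90 m: −αΔT+βΔS = −(1.6 × 10⁻⁴)(+0.6)+(7.7 × 10⁻⁴)(+1.31) = 9.1 × 10⁻⁴ → stable
  90–218 m: −αΔT+βΔS = −(1.6 × 10⁻⁴)(+0.6)+(7.7 × 10⁻⁴)(+1.18) = 8.1 × 10⁻⁴ → stable
Every interval has Δρ > 0: the column is stably stratified throughout.

none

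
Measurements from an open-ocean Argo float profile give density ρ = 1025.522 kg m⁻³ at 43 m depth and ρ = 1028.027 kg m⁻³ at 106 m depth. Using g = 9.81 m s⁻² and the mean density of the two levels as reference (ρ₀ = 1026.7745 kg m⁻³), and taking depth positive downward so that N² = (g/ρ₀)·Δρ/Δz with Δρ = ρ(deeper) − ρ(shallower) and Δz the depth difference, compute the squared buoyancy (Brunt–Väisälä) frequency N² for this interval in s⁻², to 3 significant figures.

Δρ = 1028.027 − 1025.522 = 2.505 kg m⁻³ over Δz = 106 − 43 = 63 m.
N² = (9.81/1026.7745) × (2.505/63) = 3.7989 × 10⁻⁴ s⁻² ≈ 3.80 × 10⁻⁴ s⁻².

3.80 × 10⁻⁴ s⁻²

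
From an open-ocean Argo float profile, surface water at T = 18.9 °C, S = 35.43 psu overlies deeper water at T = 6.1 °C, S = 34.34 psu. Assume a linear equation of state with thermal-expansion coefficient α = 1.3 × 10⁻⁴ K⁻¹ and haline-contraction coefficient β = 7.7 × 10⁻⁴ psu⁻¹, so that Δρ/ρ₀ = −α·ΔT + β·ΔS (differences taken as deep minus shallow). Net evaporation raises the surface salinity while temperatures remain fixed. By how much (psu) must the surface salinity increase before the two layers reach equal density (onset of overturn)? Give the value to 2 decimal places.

1.07 psu

Neutral buoyancy requires −α(T_deep − T_surf) + β(S_deep − S_surf′) = 0.
S_surf′ = S_deep − (α/β)·ΔT = 34.34 − (1.3 × 10⁻⁴/7.7 × 10⁻⁴)·(-12.8) = 36.5010 psu.
Increase required: 36.5010 − 35.43 = 1.0710 psu.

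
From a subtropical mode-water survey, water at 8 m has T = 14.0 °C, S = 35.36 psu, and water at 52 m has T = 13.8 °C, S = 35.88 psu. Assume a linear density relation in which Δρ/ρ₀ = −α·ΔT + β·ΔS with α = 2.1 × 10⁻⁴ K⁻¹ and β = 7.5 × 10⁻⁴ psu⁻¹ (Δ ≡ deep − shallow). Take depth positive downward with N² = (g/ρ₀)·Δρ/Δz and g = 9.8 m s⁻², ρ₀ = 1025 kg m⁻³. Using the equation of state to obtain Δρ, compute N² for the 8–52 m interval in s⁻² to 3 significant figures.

ΔT = -0.2 K, ΔS = +0.52 psu (deep − shallow).
Δρ/ρ₀ = −αΔT + βΔS = 4.20 × 10⁻⁵ + 3.90 × 10⁻⁴ = 4.32 × 10⁻⁴, so Δρ ≈ 0.4428 kg m⁻³.
N² = (g/ρ₀)·Δρ/Δz = g·(Δρ/ρ₀)/Δz = 9.8 × 4.32 × 10⁻⁴ / 44 = 9.6218 × 10⁻⁵ s⁻² ≈ 9.62 × 10⁻⁵ s⁻².

9.62 × 10⁻⁵ s⁻²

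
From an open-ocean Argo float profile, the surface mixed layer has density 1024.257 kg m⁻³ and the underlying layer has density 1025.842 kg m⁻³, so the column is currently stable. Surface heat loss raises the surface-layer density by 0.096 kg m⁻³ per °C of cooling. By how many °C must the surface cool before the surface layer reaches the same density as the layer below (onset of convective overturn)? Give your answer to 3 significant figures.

16.5 °C

Density deficit of the surface layer: 1025.842 − 1024.257 = 1.585 kg m⁻³.
Required change = 1.585 / 0.096 = 16.5 °C.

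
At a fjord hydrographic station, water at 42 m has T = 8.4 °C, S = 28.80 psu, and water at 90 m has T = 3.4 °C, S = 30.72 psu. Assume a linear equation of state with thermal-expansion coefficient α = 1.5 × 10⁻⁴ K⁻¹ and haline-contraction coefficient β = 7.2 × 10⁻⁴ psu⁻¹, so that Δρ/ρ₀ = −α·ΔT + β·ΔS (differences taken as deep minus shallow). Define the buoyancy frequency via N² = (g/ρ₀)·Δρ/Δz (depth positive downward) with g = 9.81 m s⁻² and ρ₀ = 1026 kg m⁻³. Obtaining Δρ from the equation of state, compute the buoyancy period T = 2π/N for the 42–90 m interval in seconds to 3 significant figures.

301 s

ΔT = -5.0 K, ΔS = +1.92 psu (deep − shallow).
Δρ/ρ₀ = −αΔT + βΔS = 7.50 × 10⁻⁴ + 1.3824 × 10⁻³ = 2.1324 × 10⁻³, so Δρ ≈ 2.188 kg m⁻³.
N² = (g/ρ₀)·Δρ/Δz = g·(Δρ/ρ₀)/Δz = 9.81 × 2.1324 × 10⁻³ / 48 = 4.3581 × 10⁻⁴ s⁻².
N = √(4.3581 × 10⁻⁴) = 0.020876 rad s⁻¹ → T = 2π/N = 300.98 s ≈ 301 s.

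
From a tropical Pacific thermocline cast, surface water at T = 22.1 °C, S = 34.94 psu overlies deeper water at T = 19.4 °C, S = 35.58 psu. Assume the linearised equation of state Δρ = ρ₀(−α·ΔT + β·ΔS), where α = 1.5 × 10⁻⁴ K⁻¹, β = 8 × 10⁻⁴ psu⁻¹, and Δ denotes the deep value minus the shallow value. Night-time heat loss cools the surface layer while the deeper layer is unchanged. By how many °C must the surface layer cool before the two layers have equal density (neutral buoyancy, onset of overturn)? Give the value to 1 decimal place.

Neutral buoyancy requires Δρ = 0, i.e. −α(T_deep − T_surf′) + β(S_deep − S_surf) = 0.
T_surf′ = T_deep − (β/α)·ΔS = 19.4 − (8 × 10⁻⁴/1.5 × 10⁻⁴)·(+0.64) = 15.987 °C.
Cooling required: 22.1 − (15.987) = 6.113 °C.

6.1 °C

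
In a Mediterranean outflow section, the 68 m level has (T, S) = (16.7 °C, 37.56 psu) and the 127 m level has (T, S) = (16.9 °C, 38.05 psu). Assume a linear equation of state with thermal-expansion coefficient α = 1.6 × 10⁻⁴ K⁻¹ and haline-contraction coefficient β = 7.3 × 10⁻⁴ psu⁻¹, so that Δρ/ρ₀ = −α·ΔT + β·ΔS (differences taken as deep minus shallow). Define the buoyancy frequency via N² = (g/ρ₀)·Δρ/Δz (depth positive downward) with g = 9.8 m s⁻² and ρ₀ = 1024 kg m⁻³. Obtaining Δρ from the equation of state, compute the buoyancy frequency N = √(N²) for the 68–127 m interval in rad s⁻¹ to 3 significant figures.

7.36 × 10⁻³ rad s⁻¹

ΔT = +0.2 K, ΔS = +0.49 psu (deep − shallow).
Δρ/ρ₀ = −αΔT + βΔS = -3.20 × 10⁻⁵ + 3.577 × 10⁻⁴ = 3.257 × 10⁻⁴, so Δρ ≈ 0.3335 kg m⁻³.
N² = (g/ρ₀)·Δρ/Δz = g·(Δρ/ρ₀)/Δz = 9.8 × 3.257 × 10⁻⁴ / 59 = 5.4099 × 10⁻⁵ s⁻².
N = √(5.4099 × 10⁻⁵) = 7.3552 × 10⁻³ rad s⁻¹ ≈ 7.36 × 10⁻³ rad s⁻¹.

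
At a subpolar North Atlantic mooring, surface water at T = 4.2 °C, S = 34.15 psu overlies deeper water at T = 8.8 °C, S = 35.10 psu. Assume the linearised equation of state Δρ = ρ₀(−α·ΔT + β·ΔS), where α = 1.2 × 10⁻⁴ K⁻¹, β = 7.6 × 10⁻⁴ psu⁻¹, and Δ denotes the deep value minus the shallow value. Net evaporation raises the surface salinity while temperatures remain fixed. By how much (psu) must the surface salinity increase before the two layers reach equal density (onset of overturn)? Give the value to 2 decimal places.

Neutral buoyancy requires −α(T_deep − T_surf) + β(S_deep − S_surf′) = 0.
S_surf′ = S_deep − (α/β)·ΔT = 35.10 − (1.2 × 10⁻⁴/7.6 × 10⁻⁴)·(+4.6) = 34.3737 psu.
Increase required: 34.3737 − 34.15 = 0.2237 psu.

0.22 psu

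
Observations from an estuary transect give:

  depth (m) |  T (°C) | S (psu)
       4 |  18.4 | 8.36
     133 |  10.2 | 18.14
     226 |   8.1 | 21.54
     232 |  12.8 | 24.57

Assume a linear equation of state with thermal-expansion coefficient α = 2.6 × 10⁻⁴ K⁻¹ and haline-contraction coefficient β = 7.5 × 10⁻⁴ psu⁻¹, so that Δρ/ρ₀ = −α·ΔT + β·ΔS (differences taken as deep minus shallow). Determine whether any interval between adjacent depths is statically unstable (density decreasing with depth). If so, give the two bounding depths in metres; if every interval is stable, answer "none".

none

Evaluate Δρ/ρ₀ = −αΔT + βΔS across each adjacent pair:
  4–133 m: −αΔT+βΔS = −(2.6 × 10⁻⁴)(-8.2)+(7.5 × 10⁻⁴)(+9.78) = 9.5 × 10⁻³ → stable
  133–226 m: −αΔT+βΔS = −(2.6 × 10⁻⁴)(-2.1)+(7.5 × 10⁻⁴)(+3.40) = 3.1 × 10⁻³ → stable
  226–232 m: −αΔT+βΔS = −(2.6 × 10⁻⁴)(+4.7)+(7.5 × 10⁻⁴)(+3.03) = 1.1 × 10⁻³ → stable
Every interval has Δρ > 0: the column is stably stratified throughout.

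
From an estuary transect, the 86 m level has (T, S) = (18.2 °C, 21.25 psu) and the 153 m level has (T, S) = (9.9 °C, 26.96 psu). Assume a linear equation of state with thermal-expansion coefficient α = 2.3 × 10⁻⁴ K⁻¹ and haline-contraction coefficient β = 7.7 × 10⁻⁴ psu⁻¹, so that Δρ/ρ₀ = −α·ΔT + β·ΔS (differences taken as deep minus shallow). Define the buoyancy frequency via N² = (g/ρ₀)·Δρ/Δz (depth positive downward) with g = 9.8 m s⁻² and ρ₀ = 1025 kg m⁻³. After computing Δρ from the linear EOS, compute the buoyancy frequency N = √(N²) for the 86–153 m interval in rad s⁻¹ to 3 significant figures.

ΔT = -8.3 K, ΔS = +5.71 psu (deep − shallow).
Δρ/ρ₀ = −αΔT + βΔS = 1.909 × 10⁻³ + 4.3967 × 10⁻³ = 6.3057 × 10⁻³, so Δρ ≈ 6.463 kg m⁻³.
N² = (g/ρ₀)·Δρ/Δz = g·(Δρ/ρ₀)/Δz = 9.8 × 6.3057 × 10⁻³ / 67 = 9.2233 × 10⁻⁴ s⁻².
N = √(9.2233 × 10⁻⁴) = 0.030370 rad s⁻¹ ≈ 0.0304 rad s⁻¹.

0.0304 rad s⁻¹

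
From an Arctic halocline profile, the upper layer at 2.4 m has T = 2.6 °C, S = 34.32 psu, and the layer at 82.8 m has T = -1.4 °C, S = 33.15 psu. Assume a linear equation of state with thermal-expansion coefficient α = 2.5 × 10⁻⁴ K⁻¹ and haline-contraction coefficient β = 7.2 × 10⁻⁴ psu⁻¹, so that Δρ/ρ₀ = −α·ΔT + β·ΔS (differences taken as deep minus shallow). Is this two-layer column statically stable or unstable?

stable

ΔT = -1.4 − 2.6 = -4.0 K and ΔS = 33.15 − 34.32 = -1.17 psu (deep − shallow).
−αΔT = 1.00 × 10⁻³; βΔS = -8.424 × 10⁻⁴; sum Δρ/ρ₀ = 1.576 × 10⁻⁴.
Δρ/ρ₀ > 0, so Δρ > 0: deeper water is denser → statically stable.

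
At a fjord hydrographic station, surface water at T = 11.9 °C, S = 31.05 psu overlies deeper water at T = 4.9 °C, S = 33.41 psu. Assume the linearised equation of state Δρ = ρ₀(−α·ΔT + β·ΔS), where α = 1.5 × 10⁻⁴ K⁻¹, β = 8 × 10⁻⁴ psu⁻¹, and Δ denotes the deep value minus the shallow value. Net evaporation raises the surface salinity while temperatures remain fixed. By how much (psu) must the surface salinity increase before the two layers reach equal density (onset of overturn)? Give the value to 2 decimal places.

3.67 psu

Neutral buoyancy requires −α(T_deep − T_surf) + β(S_deep − S_surf′) = 0.
S_surf′ = S_deep − (α/β)·ΔT = 33.41 − (1.5 × 10⁻⁴/8 × 10⁻⁴)·(-7.0) = 34.7225 psu.
Increase required: 34.7225 − 31.05 = 3.6725 psu.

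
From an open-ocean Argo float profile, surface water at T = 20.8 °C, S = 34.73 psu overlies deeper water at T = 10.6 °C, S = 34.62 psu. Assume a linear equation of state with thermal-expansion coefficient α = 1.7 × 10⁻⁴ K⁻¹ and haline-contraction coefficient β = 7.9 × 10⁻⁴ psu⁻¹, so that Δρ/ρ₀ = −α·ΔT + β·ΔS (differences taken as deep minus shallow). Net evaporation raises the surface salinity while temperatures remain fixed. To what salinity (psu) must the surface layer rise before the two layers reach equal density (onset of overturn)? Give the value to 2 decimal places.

Neutral buoyancy requires −α(T_deep − T_surf) + β(S_deep − S_surf′) = 0.
S_surf′ = S_deep − (α/β)·ΔT = 34.62 − (1.7 × 10⁻⁴/7.9 × 10⁻⁴)·(-10.2) = 36.8149 psu.
Increase required: 36.8149 − 34.73 = 2.0849 psu.

36.81 psu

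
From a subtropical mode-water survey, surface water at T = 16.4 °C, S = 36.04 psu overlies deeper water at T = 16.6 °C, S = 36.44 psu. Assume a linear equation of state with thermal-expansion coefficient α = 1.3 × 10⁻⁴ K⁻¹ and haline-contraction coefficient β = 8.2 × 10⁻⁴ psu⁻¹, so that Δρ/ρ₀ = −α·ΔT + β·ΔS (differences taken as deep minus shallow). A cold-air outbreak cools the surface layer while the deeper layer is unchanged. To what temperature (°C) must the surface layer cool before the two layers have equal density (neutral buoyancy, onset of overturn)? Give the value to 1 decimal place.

Neutral buoyancy requires Δρ = 0, i.e. −α(T_deep − T_surf′) + β(S_deep − S_surf) = 0.
T_surf′ = T_deep − (β/α)·ΔS = 16.6 − (8.2 × 10⁻⁴/1.3 × 10⁻⁴)·(+0.40) = 14.077 °C.
Cooling required: 16.4 − (14.077) = 2.323 °C.

14.1 °C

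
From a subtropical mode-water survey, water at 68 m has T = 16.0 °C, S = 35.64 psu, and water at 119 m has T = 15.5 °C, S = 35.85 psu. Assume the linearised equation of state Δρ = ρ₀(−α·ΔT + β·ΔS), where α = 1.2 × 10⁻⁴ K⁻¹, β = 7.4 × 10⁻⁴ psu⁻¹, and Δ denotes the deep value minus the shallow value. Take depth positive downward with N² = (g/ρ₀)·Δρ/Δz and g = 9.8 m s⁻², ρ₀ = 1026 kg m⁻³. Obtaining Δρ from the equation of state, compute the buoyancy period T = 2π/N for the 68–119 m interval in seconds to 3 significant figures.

ΔT = -0.5 K, ΔS = +0.21 psu (deep − shallow).
Δρ/ρ₀ = −αΔT + βΔS = 6.00 × 10⁻⁵ + 1.554 × 10⁻⁴ = 2.154 × 10⁻⁴, so Δρ ≈ 0.2210 kg m⁻³.
N² = (g/ρ₀)·Δρ/Δz = g·(Δρ/ρ₀)/Δz = 9.8 × 2.154 × 10⁻⁴ / 51 = 4.1391 × 10⁻⁵ s⁻².
N = √(4.1391 × 10⁻⁵) = 6.4336 × 10⁻³ rad s⁻¹ → T = 2π/N = 976.62 s ≈ 977 s.

977 s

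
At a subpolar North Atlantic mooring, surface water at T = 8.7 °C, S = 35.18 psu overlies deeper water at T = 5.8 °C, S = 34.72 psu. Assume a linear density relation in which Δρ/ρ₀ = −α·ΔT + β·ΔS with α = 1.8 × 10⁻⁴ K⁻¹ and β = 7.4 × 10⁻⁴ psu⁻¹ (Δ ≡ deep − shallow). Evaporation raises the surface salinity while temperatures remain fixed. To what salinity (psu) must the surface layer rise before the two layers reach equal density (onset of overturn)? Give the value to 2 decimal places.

35.43 psu

Neutral buoyancy requires −α(T_deep − T_surf) + β(S_deep − S_surf′) = 0.
S_surf′ = S_deep − (α/β)·ΔT = 34.72 − (1.8 × 10⁻⁴/7.4 × 10⁻⁴)·(-2.9) = 35.4254 psu.
Increase required: 35.4254 − 35.18 = 0.2454 psu.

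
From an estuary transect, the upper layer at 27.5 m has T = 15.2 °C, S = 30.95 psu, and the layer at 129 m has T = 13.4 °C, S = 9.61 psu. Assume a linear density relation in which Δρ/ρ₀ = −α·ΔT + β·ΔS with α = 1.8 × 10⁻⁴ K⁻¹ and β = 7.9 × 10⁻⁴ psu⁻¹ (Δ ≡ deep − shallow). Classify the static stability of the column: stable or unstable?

unstable

ΔT = 13.4 − 15.2 = -1.8 K and ΔS = 9.61 − 30.95 = -21.34 psu (deep − shallow).
−αΔT = 3.24 × 10⁻⁴; βΔS = -0.0168586; sum Δρ/ρ₀ = -0.0165346.
Δρ/ρ₀ < 0, so Δρ < 0: deeper water is lighter → statically unstable; the column would overturn.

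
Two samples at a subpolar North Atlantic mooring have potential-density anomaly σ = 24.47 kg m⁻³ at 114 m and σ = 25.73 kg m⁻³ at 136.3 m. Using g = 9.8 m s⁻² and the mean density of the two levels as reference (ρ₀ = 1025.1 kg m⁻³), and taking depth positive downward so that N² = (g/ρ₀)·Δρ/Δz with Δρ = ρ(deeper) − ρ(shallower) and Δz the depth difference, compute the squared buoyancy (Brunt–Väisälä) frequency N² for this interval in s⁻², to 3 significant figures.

5.40 × 10⁻⁴ s⁻²

Δρ = 1025.73 − 1024.47 = 1.26 kg m⁻³ over Δz = 136.3 − 114 = 22.3 m.
N² = (9.8/1025.1) × (1.26/22.3) = 5.4016 × 10⁻⁴ s⁻² ≈ 5.40 × 10⁻⁴ s⁻².
A positive N² confirms static stability across the interval.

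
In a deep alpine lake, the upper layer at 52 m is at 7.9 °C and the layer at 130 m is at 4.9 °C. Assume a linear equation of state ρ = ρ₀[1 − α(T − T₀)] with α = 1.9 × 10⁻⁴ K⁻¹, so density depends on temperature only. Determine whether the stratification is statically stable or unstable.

ΔT = 4.9 − 7.9 = -3.0 K, so Δρ/ρ₀ = −αΔT = 5.70 × 10⁻⁴.
Δρ/ρ₀ > 0, so Δρ > 0: deeper water is denser → statically stable.

stable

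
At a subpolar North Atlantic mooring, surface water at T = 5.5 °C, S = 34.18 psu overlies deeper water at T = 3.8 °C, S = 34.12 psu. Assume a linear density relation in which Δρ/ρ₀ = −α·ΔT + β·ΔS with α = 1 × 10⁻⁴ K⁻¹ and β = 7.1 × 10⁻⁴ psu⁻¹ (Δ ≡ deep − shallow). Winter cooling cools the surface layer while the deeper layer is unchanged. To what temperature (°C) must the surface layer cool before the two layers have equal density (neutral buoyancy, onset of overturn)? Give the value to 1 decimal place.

4.2 °C

Neutral buoyancy requires Δρ = 0, i.e. −α(T_deep − T_surf′) + β(S_deep − S_surf) = 0.
T_surf′ = T_deep − (β/α)·ΔS = 3.8 − (7.1 × 10⁻⁴/1 × 10⁻⁴)·(-0.06) = 4.226 °C.
Cooling required: 5.5 − (4.226) = 1.274 °C.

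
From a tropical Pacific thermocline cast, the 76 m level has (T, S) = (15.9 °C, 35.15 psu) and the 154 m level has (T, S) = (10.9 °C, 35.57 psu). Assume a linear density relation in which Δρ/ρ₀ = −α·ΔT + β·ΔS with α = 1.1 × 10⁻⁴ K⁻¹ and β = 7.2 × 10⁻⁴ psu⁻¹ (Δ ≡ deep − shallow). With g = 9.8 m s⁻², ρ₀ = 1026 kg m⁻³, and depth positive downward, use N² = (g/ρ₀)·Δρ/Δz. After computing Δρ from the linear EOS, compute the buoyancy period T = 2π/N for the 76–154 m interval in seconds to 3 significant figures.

607 s

ΔT = -5.0 K, ΔS = +0.42 psu (deep − shallow).
Δρ/ρ₀ = −αΔT + βΔS = 5.50 × 10⁻⁴ + 3.024 × 10⁻⁴ = 8.524 × 10⁻⁴, so Δρ ≈ 0.8746 kg m⁻³.
N² = (g/ρ₀)·Δρ/Δz = g·(Δρ/ρ₀)/Δz = 9.8 × 8.524 × 10⁻⁴ / 78 = 1.0710 × 10⁻⁴ s⁻².
N = √(1.0710 × 10⁻⁴) = 0.010349 rad s⁻¹ → T = 2π/N = 607.13 s ≈ 607 s.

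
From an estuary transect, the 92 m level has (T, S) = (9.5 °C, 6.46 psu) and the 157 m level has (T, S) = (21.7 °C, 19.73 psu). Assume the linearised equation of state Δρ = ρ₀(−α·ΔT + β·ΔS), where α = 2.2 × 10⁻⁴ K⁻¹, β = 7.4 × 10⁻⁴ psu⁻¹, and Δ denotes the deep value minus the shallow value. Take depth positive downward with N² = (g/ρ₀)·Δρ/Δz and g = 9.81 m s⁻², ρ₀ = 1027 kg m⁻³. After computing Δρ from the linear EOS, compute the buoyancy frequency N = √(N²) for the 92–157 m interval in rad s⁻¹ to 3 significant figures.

0.0328 rad s⁻¹

ΔT = +12.2 K, ΔS = +13.27 psu (deep − shallow).
Δρ/ρ₀ = −αΔT + βΔS = -2.684 × 10⁻³ + 9.8198 × 10⁻³ = 7.1358 × 10⁻³, so Δρ ≈ 7.328 kg m⁻³.
N² = (g/ρ₀)·Δρ/Δz = g·(Δρ/ρ₀)/Δz = 9.81 × 7.1358 × 10⁻³ / 65 = 1.0770 × 10⁻³ s⁻².
N = √(1.0770 × 10⁻³) = 0.032818 rad s⁻¹ ≈ 0.0328 rad s⁻¹.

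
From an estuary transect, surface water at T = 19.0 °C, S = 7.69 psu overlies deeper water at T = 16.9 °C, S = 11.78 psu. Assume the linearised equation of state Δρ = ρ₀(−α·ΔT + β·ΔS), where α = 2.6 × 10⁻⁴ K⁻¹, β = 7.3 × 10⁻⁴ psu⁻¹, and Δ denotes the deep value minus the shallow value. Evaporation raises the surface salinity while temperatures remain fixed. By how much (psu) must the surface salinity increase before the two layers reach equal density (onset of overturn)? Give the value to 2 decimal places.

Neutral buoyancy requires −α(T_deep − T_surf) + β(S_deep − S_surf′) = 0.
S_surf′ = S_deep − (α/β)·ΔT = 11.78 − (2.6 × 10⁻⁴/7.3 × 10⁻⁴)·(-2.1) = 12.5279 psu.
Increase required: 12.5279 − 7.69 = 4.8379 psu.

4.84 psu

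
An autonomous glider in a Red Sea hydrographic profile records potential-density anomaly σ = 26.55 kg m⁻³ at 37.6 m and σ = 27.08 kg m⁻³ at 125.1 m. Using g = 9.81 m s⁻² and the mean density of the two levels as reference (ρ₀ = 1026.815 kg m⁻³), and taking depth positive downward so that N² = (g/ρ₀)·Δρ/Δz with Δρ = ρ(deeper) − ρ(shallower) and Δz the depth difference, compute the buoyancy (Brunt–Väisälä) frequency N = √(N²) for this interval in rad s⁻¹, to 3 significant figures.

Δρ = 1027.08 − 1026.55 = 0.53 kg m⁻³ over Δz = 125.1 − 37.6 = 87.5 m.
N² = (9.81/1026.815) × (0.53/87.5) = 5.7869 × 10⁻⁵ s⁻².
N = √(5.7869 × 10⁻⁵) = 7.6072 × 10⁻³ rad s⁻¹ ≈ 7.61 × 10⁻³ rad s⁻¹.

7.61 × 10⁻³ rad s⁻¹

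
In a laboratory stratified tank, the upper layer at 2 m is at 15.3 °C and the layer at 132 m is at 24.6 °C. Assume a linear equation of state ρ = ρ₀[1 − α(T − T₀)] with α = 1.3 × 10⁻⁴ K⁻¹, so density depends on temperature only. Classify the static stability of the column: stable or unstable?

ΔT = 24.6 − 15.3 = +9.3 K, so Δρ/ρ₀ = −αΔT = -1.209 × 10⁻³.
Δρ/ρ₀ < 0, so Δρ < 0: deeper water is lighter → statically unstable; the column would overturn.

unstable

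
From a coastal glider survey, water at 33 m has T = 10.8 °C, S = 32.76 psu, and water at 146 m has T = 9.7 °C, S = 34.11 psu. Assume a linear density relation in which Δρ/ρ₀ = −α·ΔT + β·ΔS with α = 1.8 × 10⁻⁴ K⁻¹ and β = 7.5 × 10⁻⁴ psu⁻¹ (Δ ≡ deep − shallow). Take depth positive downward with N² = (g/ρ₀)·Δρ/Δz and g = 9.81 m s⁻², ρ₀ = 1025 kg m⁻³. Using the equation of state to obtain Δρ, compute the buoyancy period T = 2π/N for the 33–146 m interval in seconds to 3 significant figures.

613 s

ΔT = -1.1 K, ΔS = +1.35 psu (deep − shallow).
Δρ/ρ₀ = −αΔT + βΔS = 1.98 × 10⁻⁴ + 1.0125 × 10⁻³ = 1.2105 × 10⁻³, so Δρ ≈ 1.241 kg m⁻³.
N² = (g/ρ₀)·Δρ/Δz = g·(Δρ/ρ₀)/Δz = 9.81 × 1.2105 × 10⁻³ / 113 = 1.0509 × 10⁻⁴ s⁻².
N = √(1.0509 × 10⁻⁴) = 0.010251 rad s⁻¹ → T = 2π/N = 612.93 s ≈ 613 s.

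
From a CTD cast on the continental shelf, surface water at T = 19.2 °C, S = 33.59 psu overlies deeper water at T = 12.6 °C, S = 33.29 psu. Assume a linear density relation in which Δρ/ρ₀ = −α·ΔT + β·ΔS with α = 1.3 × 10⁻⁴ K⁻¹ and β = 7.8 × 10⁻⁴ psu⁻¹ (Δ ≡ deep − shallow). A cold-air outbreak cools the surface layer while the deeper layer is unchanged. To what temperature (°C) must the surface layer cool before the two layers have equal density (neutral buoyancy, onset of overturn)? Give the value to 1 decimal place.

Neutral buoyancy requires Δρ = 0, i.e. −α(T_deep − T_surf′) + β(S_deep − S_surf) = 0.
T_surf′ = T_deep − (β/α)·ΔS = 12.6 − (7.8 × 10⁻⁴/1.3 × 10⁻⁴)·(-0.30) = 14.400 °C.
Cooling required: 19.2 − (14.400) = 4.800 °C.

14.4 °C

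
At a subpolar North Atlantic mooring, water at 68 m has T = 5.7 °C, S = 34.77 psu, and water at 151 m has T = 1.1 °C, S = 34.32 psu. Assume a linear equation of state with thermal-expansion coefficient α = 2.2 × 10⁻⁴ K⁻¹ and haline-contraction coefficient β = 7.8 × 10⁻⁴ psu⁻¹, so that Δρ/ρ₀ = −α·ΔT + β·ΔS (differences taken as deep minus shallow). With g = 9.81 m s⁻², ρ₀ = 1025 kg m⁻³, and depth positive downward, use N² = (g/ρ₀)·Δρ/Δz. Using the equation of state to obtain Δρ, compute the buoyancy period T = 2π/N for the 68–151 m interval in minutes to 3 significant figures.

ΔT = -4.6 K, ΔS = -0.45 psu (deep − shallow).
Δρ/ρ₀ = −αΔT + βΔS = 1.012 × 10⁻³ − 3.51 × 10⁻⁴ = 6.61 × 10⁻⁴, so Δρ ≈ 0.6775 kg m⁻³.
N² = (g/ρ₀)·Δρ/Δz = g·(Δρ/ρ₀)/Δz = 9.81 × 6.61 × 10⁻⁴ / 83 = 7.8125 × 10⁻⁵ s⁻².
N = √(7.8125 × 10⁻⁵) = 8.8388 × 10⁻³ rad s⁻¹ → T = 2π/N = 710.86 s = 11.848 min ≈ 11.8 min.

11.8 min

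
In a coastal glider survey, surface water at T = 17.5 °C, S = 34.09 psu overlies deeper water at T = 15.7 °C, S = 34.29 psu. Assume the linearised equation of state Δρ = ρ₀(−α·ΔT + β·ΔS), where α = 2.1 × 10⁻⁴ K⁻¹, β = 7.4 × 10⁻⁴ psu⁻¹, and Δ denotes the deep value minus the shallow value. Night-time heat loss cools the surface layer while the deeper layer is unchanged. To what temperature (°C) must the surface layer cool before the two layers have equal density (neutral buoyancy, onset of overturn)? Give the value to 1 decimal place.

15.0 °C

Neutral buoyancy requires Δρ = 0, i.e. −α(T_deep − T_surf′) + β(S_deep − S_surf) = 0.
T_surf′ = T_deep − (β/α)·ΔS = 15.7 − (7.4 × 10⁻⁴/2.1 × 10⁻⁴)·(+0.20) = 14.995 °C.
Cooling required: 17.5 − (14.995) = 2.505 °C.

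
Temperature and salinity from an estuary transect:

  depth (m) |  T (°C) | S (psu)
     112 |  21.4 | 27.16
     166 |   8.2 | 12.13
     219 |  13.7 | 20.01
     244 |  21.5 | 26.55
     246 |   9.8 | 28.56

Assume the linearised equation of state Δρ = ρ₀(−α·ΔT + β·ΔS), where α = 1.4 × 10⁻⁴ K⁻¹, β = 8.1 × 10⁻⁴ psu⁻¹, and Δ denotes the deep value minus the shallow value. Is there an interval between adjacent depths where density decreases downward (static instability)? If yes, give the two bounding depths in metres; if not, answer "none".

Evaluate Δρ/ρ₀ = −αΔT + βΔS across each adjacent pair:
  112–166 m: −αΔT+βΔS = −(1.4 × 10⁻⁴)(-13.2)+(8.1 × 10⁻⁴)(-15.03) = -0.010 → UNSTABLE
  166–219 m: −αΔT+βΔS = −(1.4 × 10⁻⁴)(+5.5)+(8.1 × 10⁻⁴)(+7.88) = 5.6 × 10⁻³ → stable
  219–244 m: −αΔT+βΔS = −(1.4 × 10⁻⁴)(+7.8)+(8.1 × 10⁻⁴)(+6.54) = 4.2 × 10⁻³ → stable
  244–246 m: −αΔT+βΔS = −(1.4 × 10⁻⁴)(-11.7)+(8.1 × 10⁻⁴)(+2.01) = 3.3 × 10⁻³ → stable
The 112–166 m interval has Δρ < 0: lighter water underlies denser water.

112–166 m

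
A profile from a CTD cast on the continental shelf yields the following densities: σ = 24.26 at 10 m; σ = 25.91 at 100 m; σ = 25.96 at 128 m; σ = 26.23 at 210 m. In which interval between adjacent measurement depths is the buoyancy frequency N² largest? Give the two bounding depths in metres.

Compute the density gradient over each adjacent pair:
  10–100 m: Δρ/Δz = 1.65/90 = 0.018 kg m⁻⁴
  100–128 m: Δρ/Δz = 0.05/28 = 1.8 × 10⁻³ kg m⁻⁴
  128–210 m: Δρ/Δz = 0.27/82 = 3.3 × 10⁻³ kg m⁻⁴
The largest gradient is in the 10–100 m interval — the pycnocline.

10–100 m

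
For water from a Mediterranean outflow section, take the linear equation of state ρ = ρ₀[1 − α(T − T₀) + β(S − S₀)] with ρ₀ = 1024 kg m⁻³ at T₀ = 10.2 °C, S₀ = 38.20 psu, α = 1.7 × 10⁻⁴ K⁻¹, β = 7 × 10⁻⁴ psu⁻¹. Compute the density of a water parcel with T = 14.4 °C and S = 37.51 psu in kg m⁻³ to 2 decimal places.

1022.77 kg m⁻³

T − T₀ = +4.2 K, S − S₀ = -0.69 psu.
Bracket = 1 − α·(+4.2) + β·(-0.69) = 1 + (-1.197 × 10⁻³) = 0.9988030.
ρ = 1024 × 0.9988030 = 1022.77 kg m⁻³.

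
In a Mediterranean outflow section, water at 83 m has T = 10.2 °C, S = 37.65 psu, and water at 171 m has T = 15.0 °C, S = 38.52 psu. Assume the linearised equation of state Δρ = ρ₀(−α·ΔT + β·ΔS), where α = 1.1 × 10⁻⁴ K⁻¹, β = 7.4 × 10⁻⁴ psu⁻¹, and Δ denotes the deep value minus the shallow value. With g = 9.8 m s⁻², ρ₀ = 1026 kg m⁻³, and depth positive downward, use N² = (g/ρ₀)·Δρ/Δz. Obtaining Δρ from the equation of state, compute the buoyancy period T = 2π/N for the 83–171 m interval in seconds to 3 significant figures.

ΔT = +4.8 K, ΔS = +0.87 psu (deep − shallow).
Δρ/ρ₀ = −αΔT + βΔS = -5.28 × 10⁻⁴ + 6.438 × 10⁻⁴ = 1.158 × 10⁻⁴, so Δρ ≈ 0.1188 kg m⁻³.
N² = (g/ρ₀)·Δρ/Δz = g·(Δρ/ρ₀)/Δz = 9.8 × 1.158 × 10⁻⁴ / 88 = 1.2896 × 10⁻⁵ s⁻².
N = √(1.2896 × 10⁻⁵) = 3.5911 × 10⁻³ rad s⁻¹ → T = 2π/N = 1.7497 × 10³ s ≈ 1.75 × 10³ s.

1.75 × 10³ s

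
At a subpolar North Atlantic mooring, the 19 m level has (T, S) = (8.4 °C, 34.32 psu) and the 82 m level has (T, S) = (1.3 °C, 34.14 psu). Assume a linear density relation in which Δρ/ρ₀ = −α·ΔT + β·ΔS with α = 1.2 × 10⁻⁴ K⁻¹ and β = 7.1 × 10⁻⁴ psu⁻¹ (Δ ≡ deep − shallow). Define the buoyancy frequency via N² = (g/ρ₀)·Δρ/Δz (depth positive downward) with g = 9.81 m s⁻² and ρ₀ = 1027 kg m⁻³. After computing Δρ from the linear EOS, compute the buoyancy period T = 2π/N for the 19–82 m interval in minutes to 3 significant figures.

9.86 min

ΔT = -7.1 K, ΔS = -0.18 psu (deep − shallow).
Δρ/ρ₀ = −αΔT + βΔS = 8.52 × 10⁻⁴ − 1.278 × 10⁻⁴ = 7.242 × 10⁻⁴, so Δρ ≈ 0.7438 kg m⁻³.
N² = (g/ρ₀)·Δρ/Δz = g·(Δρ/ρ₀)/Δz = 9.81 × 7.242 × 10⁻⁴ / 63 = 1.1277 × 10⁻⁴ s⁻².
N = √(1.1277 × 10⁻⁴) = 0.010619 rad s⁻¹ → T = 2π/N = 591.69 s = 9.8615 min ≈ 9.86 min.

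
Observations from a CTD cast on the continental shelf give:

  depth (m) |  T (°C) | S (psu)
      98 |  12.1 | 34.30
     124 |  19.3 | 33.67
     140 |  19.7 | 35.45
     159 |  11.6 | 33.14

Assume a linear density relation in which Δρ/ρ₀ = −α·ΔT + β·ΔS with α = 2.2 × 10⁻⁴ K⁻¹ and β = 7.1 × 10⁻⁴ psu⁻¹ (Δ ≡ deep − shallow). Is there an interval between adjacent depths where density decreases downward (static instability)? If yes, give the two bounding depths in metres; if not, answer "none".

Evaluate Δρ/ρ₀ = −αΔT + βΔS across each adjacent pair:
  98–124 m: −αΔT+βΔS = −(2.2 × 10⁻⁴)(+7.2)+(7.1 × 10⁻⁴)(-0.63) = -2.0 × 10⁻³ → UNSTABLE
  124–140 m: −αΔT+βΔS = −(2.2 × 10⁻⁴)(+0.4)+(7.1 × 10⁻⁴)(+1.78) = 1.2 × 10⁻³ → stable
  140–159 m: −αΔT+βΔS = −(2.2 × 10⁻⁴)(-8.1)+(7.1 × 10⁻⁴)(-2.31) = 1.4 × 10⁻⁴ → stable
The 98–124 m interval has Δρ < 0: lighter water underlies denser water.

98–124 m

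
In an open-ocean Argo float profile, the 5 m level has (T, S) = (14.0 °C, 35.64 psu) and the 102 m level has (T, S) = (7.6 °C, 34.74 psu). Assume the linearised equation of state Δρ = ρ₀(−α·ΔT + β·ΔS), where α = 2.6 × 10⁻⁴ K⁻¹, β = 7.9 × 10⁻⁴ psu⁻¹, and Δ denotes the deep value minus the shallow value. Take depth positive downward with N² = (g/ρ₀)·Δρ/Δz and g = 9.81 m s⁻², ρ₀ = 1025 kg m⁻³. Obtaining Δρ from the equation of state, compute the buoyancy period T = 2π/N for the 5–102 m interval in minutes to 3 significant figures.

10.7 min

ΔT = -6.4 K, ΔS = -0.90 psu (deep − shallow).
Δρ/ρ₀ = −αΔT + βΔS = 1.664 × 10⁻³ − 7.11 × 10⁻⁴ = 9.53 × 10⁻⁴, so Δρ ≈ 0.9768 kg m⁻³.
N² = (g/ρ₀)·Δρ/Δz = g·(Δρ/ρ₀)/Δz = 9.81 × 9.53 × 10⁻⁴ / 97 = 9.6381 × 10⁻⁵ s⁻².
N = √(9.6381 × 10⁻⁵) = 9.8174 × 10⁻³ rad s⁻¹ → T = 2π/N = 640.01 s = 10.667 min ≈ 10.7 min.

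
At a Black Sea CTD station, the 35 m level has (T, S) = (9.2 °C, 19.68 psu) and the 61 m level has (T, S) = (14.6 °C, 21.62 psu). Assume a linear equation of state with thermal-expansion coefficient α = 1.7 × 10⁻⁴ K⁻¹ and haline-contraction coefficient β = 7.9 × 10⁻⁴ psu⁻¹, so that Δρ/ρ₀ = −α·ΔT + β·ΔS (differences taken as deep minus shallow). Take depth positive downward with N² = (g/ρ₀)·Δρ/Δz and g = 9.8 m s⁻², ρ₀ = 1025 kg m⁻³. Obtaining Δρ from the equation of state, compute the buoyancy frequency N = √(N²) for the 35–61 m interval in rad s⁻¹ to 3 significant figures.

ΔT = +5.4 K, ΔS = +1.94 psu (deep − shallow).
Δρ/ρ₀ = −αΔT + βΔS = -9.18 × 10⁻⁴ + 1.5326 × 10⁻³ = 6.146 × 10⁻⁴, so Δρ ≈ 0.6300 kg m⁻³.
N² = (g/ρ₀)·Δρ/Δz = g·(Δρ/ρ₀)/Δz = 9.8 × 6.146 × 10⁻⁴ / 26 = 2.3166 × 10⁻⁴ s⁻².
N = √(2.3166 × 10⁻⁴) = 0.015220 rad s⁻¹ ≈ 0.0152 rad s⁻¹.

0.0152 rad s⁻¹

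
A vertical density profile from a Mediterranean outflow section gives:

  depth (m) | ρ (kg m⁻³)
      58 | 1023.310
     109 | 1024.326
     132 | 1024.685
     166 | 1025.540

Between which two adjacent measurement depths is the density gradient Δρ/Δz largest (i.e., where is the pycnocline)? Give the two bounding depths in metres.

132–166 m

Compute the density gradient over each adjacent pair:
  58–109 m: Δρ/Δz = 1.016/51 = 0.020 kg m⁻⁴
  109–132 m: Δρ/Δz = 0.359/23 = 0.016 kg m⁻⁴
  132–166 m: Δρ/Δz = 0.855/34 = 0.025 kg m⁻⁴
The largest gradient is in the 132–166 m interval — the pycnocline.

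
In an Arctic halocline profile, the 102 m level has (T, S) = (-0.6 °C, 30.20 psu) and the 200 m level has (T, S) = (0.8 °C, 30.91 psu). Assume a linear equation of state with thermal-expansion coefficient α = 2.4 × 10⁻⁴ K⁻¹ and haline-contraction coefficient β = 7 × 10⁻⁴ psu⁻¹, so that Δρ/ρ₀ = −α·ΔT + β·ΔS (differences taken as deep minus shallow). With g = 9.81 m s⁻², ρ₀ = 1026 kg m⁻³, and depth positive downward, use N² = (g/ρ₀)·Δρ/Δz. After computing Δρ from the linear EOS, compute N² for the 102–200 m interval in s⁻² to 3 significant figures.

1.61 × 10⁻⁵ s⁻²

ΔT = +1.4 K, ΔS = +0.71 psu (deep − shallow).
Δρ/ρ₀ = −αΔT + βΔS = -3.36 × 10⁻⁴ + 4.97 × 10⁻⁴ = 1.61 × 10⁻⁴, so Δρ ≈ 0.1652 kg m⁻³.
N² = (g/ρ₀)·Δρ/Δz = g·(Δρ/ρ₀)/Δz = 9.81 × 1.61 × 10⁻⁴ / 98 = 1.6116 × 10⁻⁵ s⁻² ≈ 1.61 × 10⁻⁵ s⁻².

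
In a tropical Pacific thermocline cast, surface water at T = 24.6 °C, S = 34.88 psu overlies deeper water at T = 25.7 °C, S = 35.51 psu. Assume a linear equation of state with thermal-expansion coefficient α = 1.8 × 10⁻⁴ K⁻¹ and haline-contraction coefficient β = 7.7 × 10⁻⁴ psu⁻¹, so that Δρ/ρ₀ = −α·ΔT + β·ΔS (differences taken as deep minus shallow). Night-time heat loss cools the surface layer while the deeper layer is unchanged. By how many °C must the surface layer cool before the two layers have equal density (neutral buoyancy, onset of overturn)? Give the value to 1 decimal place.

1.6 °C

Neutral buoyancy requires Δρ = 0, i.e. −α(T_deep − T_surf′) + β(S_deep − S_surf) = 0.
T_surf′ = T_deep − (β/α)·ΔS = 25.7 − (7.7 × 10⁻⁴/1.8 × 10⁻⁴)·(+0.63) = 23.005 °C.
Cooling required: 24.6 − (23.005) = 1.595 °C.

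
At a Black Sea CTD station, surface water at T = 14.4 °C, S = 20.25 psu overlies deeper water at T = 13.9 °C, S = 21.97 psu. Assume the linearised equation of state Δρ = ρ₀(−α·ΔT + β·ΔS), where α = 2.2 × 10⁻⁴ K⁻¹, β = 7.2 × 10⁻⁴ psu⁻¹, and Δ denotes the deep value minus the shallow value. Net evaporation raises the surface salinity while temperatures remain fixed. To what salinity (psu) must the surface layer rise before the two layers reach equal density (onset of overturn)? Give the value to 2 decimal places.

22.12 psu

Neutral buoyancy requires −α(T_deep − T_surf) + β(S_deep − S_surf′) = 0.
S_surf′ = S_deep − (α/β)·ΔT = 21.97 − (2.2 × 10⁻⁴/7.2 × 10⁻⁴)·(-0.5) = 22.1228 psu.
Increase required: 22.1228 − 20.25 = 1.8728 psu.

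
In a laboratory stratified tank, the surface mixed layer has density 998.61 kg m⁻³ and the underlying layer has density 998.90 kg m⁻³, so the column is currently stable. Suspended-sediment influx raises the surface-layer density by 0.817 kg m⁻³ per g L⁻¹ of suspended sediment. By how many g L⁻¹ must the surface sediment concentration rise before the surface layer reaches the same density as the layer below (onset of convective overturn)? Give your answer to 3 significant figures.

0.355 g L⁻¹

Density deficit of the surface layer: 998.90 − 998.61 = 0.29 kg m⁻³.
Required change = 0.29 / 0.817 = 0.355 g L⁻¹.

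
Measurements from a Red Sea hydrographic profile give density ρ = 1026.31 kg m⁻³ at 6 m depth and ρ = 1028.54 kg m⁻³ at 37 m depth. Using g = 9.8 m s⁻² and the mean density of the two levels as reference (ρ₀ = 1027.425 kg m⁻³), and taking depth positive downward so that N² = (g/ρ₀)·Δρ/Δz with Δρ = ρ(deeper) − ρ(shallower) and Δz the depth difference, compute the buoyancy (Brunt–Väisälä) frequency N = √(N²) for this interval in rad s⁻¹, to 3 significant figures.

Δρ = 1028.54 − 1026.31 = 2.23 kg m⁻³ over Δz = 37 − 6 = 31 m.
N² = (9.8/1027.425) × (2.23/31) = 6.8615 × 10⁻⁴ s⁻².
N = √(6.8615 × 10⁻⁴) = 0.026194 rad s⁻¹ ≈ 0.0262 rad s⁻¹.

0.0262 rad s⁻¹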